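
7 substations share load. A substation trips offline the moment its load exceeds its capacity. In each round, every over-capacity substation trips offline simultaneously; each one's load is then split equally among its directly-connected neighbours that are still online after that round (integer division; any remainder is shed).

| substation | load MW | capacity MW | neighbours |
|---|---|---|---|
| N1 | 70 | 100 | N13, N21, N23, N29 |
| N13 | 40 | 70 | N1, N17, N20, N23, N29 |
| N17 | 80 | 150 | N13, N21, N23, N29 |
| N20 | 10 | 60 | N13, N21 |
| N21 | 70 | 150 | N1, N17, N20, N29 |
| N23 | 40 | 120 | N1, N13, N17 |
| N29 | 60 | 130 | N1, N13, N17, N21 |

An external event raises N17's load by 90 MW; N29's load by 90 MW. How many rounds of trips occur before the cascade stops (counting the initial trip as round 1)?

3

Round 1 — N17 at 170 > 150; N29 at 150 > 130. N17, N29 trip offline.
  N17 sheds 170 MW to N13, N21, N23: 56 each (2 lost).
    N13: 40+56 = 96 > 70
    N21: 70+56 = 126 ≤ 150
    N23: 40+56 = 96 ≤ 120
  N29 sheds 150 MW to N1, N13, N21: 50 each.
    N1: 70+50 = 120 > 100
    N13: 96+50 = 146 > 70
    N21: 126+50 = 176 > 150
Round 2 — N1, N13, N21 trip offline.
  N1 sheds 120 MW to N23: 120 each.
    N23: 96+120 = 216 > 120
  N13 sheds 146 MW to N20, N23: 73 each.
    N20: 10+73 = 83 > 60
    N23: 216+73 = 289 > 120
  N21 sheds 176 MW to N20: 176 each.
    N20: 83+176 = 259 > 60
Round 3 — N20, N23 trip offline.
  N20 sheds 259 MW: no online neighbours, lost.
  N23 sheds 289 MW: no online neighbours, lost.
No further trips.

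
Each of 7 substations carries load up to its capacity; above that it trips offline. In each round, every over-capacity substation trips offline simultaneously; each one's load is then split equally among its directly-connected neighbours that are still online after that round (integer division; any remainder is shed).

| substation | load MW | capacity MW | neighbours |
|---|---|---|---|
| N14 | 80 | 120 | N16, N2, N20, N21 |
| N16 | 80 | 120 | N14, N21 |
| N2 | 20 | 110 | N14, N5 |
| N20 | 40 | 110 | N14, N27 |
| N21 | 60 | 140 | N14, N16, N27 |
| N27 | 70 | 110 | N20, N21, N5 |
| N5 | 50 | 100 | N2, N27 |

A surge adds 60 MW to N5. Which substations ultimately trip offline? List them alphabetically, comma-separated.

N27, N5

Round 1 — N5 at 110 > 100. N5 trips offline.
  N5 sheds 110 MW to N2, N27: 55 each.
    N2: 20+55 = 75 ≤ 110
    N27: 70+55 = 125 > 110
Round 2 — N27 trips offline.
  N27 sheds 125 MW to N20, N21: 62 each (1 lost).
    N20: 40+62 = 102 ≤ 110
    N21: 60+62 = 122 ≤ 140
No further trips.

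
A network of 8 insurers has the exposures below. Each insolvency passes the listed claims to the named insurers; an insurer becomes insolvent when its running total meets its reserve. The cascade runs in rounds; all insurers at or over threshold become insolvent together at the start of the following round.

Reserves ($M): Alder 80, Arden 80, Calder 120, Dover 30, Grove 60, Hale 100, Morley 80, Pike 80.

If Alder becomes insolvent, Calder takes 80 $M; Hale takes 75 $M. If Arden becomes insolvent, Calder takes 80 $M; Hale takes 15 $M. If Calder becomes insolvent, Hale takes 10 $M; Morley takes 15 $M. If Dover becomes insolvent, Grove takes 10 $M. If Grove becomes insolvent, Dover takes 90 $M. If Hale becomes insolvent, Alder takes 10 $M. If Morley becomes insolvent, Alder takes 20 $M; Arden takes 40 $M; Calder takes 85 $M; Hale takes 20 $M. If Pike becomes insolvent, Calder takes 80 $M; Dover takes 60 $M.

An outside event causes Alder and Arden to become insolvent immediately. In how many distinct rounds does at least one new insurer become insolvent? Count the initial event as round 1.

3

Round 1 — Alder, Arden become insolvent (initial).
  Calder: +80+80 → 160 ≥ 120
  Hale: +75+15 → 90 < 100
Round 2 — Calder becomes insolvent.
  Hale: +10 → 100 ≥ 100
  Morley: +15 → 15 < 80
Round 3 — Hale becomes insolvent.
No further insolvencies.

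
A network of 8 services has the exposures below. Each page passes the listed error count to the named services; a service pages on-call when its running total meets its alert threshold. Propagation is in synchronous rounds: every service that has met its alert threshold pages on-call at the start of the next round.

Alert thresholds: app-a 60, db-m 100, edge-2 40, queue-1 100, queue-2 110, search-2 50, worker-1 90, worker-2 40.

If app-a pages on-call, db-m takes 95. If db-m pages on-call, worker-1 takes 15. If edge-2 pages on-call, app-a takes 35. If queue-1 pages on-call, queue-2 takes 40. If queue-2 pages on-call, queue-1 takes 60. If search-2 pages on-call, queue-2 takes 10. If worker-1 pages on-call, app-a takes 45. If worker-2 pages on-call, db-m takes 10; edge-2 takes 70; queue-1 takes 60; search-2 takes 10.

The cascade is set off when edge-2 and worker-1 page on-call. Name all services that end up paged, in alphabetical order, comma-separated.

Round 1 — edge-2, worker-1 page on-call (initial).
  app-a: +35+45 → 80 ≥ 60
Round 2 — app-a pages on-call.
  db-m: +95 → 95 < 100
No further pages.

app-a, edge-2, worker-1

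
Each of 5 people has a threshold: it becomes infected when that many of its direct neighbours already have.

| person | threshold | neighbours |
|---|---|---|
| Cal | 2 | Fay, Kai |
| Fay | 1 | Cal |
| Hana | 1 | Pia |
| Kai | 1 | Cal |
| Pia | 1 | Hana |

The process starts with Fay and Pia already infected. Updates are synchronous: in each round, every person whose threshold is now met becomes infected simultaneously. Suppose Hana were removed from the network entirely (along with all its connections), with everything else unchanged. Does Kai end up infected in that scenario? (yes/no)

no

With Hana removed:
Round 1 — Fay, Pia become infected (initial).
Round 2 — no new infections; cascade stops.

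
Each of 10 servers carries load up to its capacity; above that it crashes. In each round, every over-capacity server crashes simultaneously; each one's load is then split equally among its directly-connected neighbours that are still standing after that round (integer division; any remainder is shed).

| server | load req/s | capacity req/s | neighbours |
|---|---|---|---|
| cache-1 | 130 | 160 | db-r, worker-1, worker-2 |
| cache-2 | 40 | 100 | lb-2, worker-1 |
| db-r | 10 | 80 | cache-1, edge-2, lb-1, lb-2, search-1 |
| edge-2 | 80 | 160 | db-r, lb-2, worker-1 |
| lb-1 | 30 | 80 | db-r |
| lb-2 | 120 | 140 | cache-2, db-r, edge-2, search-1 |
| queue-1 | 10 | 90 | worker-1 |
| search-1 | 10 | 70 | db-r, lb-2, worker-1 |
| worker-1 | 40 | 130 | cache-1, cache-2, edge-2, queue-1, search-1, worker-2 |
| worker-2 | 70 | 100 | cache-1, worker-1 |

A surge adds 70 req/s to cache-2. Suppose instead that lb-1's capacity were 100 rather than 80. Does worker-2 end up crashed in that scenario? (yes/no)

With lb-1's capacity at 100:
Round 1 — cache-2 at 110 > 100. cache-2 crashes.
  cache-2 sheds 110 req/s to lb-2, worker-1: 55 each.
    lb-2: 120+55 = 175 > 140
    worker-1: 40+55 = 95 ≤ 130
Round 2 — lb-2 crashes.
  lb-2 sheds 175 req/s to db-r, edge-2, search-1: 58 each (1 lost).
    db-r: 10+58 = 68 ≤ 80
    edge-2: 80+58 = 138 ≤ 160
    search-1: 10+58 = 68 ≤ 70
No further crashes.

no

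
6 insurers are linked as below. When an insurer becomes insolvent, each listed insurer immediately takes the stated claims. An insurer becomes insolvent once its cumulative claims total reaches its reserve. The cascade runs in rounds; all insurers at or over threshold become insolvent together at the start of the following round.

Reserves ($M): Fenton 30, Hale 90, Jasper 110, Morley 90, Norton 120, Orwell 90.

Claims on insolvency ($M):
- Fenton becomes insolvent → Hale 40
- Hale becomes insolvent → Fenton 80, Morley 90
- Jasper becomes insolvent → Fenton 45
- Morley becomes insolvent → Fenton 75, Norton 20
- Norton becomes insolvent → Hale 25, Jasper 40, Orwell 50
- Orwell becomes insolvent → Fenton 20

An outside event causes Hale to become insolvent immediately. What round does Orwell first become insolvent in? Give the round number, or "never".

never

Round 1 — Hale becomes insolvent (initial).
  Fenton: +80 → 80 ≥ 30
  Morley: +90 → 90 ≥ 90
Round 2 — Fenton, Morley become insolvent.
  Norton: +20 → 20 < 120
No further insolvencies.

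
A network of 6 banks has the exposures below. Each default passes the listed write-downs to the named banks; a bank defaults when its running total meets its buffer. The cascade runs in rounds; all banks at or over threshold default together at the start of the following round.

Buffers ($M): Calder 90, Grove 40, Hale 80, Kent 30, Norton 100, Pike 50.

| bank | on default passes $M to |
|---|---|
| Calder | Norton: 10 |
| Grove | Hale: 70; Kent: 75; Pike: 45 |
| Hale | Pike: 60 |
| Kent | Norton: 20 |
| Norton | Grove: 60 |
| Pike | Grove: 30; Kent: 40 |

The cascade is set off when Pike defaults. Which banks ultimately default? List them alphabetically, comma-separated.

Round 1 — Pike defaults (initial).
  Grove: +30 → 30 < 40
  Kent: +40 → 40 ≥ 30
Round 2 — Kent defaults.
  Norton: +20 → 20 < 100
No further defaults.

Kent, Pike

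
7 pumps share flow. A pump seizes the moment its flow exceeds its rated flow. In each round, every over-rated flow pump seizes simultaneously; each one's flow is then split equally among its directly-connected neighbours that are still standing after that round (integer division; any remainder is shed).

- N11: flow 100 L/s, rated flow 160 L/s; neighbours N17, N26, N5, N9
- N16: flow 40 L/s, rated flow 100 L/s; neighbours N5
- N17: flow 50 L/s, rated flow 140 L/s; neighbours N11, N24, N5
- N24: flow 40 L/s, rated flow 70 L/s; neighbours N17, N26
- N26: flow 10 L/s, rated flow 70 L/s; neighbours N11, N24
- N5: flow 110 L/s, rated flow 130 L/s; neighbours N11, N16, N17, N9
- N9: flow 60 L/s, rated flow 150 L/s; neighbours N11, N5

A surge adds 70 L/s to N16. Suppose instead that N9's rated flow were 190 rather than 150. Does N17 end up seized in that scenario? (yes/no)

yes

With N9's rated flow at 190:
Round 1 — N16 at 110 > 100. N16 seizes.
  N16 sheds 110 L/s to N5: 110 each.
    N5: 110+110 = 220 > 130
Round 2 — N5 seizes.
  N5 sheds 220 L/s to N11, N17, N9: 73 each (1 lost).
    N11: 100+73 = 173 > 160
    N17: 50+73 = 123 ≤ 140
    N9: 60+73 = 133 ≤ 190
Round 3 — N11 seizes.
  N11 sheds 173 L/s to N17, N26, N9: 57 each (2 lost).
    N17: 123+57 = 180 > 140
    N26: 10+57 = 67 ≤ 70
    N9: 133+57 = 190 ≤ 190
Round 4 — N17 seizes.
  N17 sheds 180 L/s to N24: 180 each.
    N24: 40+180 = 220 > 70
Round 5 — N24 seizes.
  N24 sheds 220 L/s to N26: 220 each.
    N26: 67+220 = 287 > 70
Round 6 — N26 seizes.
  N26 sheds 287 L/s: no online neighbours, lost.
No further seizures.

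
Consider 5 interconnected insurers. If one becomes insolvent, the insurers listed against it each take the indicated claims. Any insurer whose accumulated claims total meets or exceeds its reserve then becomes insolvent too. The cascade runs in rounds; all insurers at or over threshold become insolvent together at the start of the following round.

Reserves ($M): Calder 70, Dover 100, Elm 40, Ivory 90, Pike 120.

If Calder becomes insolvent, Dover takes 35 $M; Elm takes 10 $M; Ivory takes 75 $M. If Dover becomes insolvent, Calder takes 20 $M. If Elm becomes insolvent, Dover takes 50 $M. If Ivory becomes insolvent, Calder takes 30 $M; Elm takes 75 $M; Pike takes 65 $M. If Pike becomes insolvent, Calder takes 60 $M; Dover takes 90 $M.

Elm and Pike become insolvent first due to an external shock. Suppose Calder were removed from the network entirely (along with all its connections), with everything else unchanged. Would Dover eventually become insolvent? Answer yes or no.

With Calder removed:
Round 1 — Elm, Pike become insolvent (initial).
  Dover: +50+90 → 140 ≥ 100
Round 2 — Dover becomes insolvent.
No further insolvencies.

yes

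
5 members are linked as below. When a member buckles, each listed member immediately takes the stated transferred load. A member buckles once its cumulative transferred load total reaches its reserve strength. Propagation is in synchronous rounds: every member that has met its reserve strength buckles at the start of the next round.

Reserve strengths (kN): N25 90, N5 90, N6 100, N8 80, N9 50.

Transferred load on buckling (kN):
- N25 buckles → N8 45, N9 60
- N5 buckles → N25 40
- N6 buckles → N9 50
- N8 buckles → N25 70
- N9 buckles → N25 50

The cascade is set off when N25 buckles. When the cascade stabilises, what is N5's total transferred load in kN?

0

Round 1 — N25 buckles (initial).
  N8: +45 → 45 < 80
  N9: +60 → 60 ≥ 50
Round 2 — N9 buckles.
No further bucklings.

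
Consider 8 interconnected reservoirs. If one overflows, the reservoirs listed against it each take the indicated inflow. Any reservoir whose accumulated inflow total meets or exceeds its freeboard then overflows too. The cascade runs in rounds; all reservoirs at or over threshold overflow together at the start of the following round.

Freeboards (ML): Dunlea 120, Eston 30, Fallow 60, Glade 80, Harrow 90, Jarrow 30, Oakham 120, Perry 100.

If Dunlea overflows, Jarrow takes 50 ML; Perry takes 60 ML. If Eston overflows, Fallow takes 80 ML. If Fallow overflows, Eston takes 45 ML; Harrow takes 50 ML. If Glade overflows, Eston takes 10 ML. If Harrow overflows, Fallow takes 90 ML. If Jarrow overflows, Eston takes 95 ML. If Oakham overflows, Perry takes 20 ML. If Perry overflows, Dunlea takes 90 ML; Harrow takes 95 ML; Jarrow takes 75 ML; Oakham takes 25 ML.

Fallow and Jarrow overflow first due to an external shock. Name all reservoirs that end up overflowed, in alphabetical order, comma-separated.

Round 1 — Fallow, Jarrow overflow (initial).
  Eston: +45+95 → 140 ≥ 30
  Harrow: +50 → 50 < 90
Round 2 — Eston overflows.
No further overflows.

Eston, Fallow, Jarrow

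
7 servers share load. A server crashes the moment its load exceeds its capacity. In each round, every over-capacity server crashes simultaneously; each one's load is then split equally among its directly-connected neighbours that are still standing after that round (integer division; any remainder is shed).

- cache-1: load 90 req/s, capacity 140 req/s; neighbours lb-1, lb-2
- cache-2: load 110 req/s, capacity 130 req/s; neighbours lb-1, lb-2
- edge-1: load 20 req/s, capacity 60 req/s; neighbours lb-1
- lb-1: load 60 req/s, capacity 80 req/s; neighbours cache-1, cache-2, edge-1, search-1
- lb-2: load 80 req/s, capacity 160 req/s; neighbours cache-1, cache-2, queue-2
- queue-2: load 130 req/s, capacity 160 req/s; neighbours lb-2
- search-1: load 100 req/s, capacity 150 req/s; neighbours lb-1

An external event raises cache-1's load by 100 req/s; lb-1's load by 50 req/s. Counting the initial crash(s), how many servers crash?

5

Round 1 — cache-1 at 190 > 140; lb-1 at 110 > 80. cache-1, lb-1 crash.
  cache-1 sheds 190 req/s to lb-2: 190 each.
    lb-2: 80+190 = 270 > 160
  lb-1 sheds 110 req/s to cache-2, edge-1, search-1: 36 each (2 lost).
    cache-2: 110+36 = 146 > 130
    edge-1: 20+36 = 56 ≤ 60
    search-1: 100+36 = 136 ≤ 150
Round 2 — cache-2, lb-2 crash.
  cache-2 sheds 146 req/s: no online neighbours, lost.
  lb-2 sheds 270 req/s to queue-2: 270 each.
    queue-2: 130+270 = 400 > 160
Round 3 — queue-2 crashes.
  queue-2 sheds 400 req/s: no online neighbours, lost.
No further crashes.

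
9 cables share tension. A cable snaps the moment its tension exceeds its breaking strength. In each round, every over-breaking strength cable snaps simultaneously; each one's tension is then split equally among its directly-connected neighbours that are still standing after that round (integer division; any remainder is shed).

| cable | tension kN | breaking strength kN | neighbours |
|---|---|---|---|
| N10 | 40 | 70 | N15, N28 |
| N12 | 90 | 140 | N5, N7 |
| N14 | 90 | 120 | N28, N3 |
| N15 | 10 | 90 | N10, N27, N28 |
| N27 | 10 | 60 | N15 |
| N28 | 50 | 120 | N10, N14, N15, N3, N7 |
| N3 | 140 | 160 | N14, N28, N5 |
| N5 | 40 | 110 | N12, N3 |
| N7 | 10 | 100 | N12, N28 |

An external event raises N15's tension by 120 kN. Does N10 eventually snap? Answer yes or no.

Round 1 — N15 at 130 > 90. N15 snaps.
  N15 sheds 130 kN to N10, N27, N28: 43 each (1 lost).
    N10: 40+43 = 83 > 70
    N27: 10+43 = 53 ≤ 60
    N28: 50+43 = 93 ≤ 120
Round 2 — N10 snaps.
  N10 sheds 83 kN to N28: 83 each.
    N28: 93+83 = 176 > 120
Round 3 — N28 snaps.
  N28 sheds 176 kN to N14, N3, N7: 58 each (2 lost).
    N14: 90+58 = 148 > 120
    N3: 140+58 = 198 > 160
    N7: 10+58 = 68 ≤ 100
Round 4 — N14, N3 snap.
  N14 sheds 148 kN: no online neighbours, lost.
  N3 sheds 198 kN to N5: 198 each.
    N5: 40+198 = 238 > 110
Round 5 — N5 snaps.
  N5 sheds 238 kN to N12: 238 each.
    N12: 90+238 = 328 > 140
Round 6 — N12 snaps.
  N12 sheds 328 kN to N7: 328 each.
    N7: 68+328 = 396 > 100
Round 7 — N7 snaps.
  N7 sheds 396 kN: no online neighbours, lost.
No further breaks.

yes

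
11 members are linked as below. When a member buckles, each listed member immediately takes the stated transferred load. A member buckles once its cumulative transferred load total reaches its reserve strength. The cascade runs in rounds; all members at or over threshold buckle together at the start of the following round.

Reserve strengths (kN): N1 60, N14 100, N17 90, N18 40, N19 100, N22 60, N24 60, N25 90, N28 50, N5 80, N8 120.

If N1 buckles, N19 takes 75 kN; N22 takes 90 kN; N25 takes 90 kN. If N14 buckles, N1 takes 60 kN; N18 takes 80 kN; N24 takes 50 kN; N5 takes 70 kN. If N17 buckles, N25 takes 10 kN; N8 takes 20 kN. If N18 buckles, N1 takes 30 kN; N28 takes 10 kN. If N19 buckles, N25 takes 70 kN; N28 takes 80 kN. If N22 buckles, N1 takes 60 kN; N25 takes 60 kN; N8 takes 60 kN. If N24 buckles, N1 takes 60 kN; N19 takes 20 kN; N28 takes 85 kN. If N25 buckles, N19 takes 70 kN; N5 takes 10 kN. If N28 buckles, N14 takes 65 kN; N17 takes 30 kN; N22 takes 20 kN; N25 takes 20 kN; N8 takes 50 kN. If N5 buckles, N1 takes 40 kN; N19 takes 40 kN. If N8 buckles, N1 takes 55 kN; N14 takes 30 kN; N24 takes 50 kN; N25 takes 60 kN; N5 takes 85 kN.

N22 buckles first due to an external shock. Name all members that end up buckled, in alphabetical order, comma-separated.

N1, N19, N22, N25, N28

Round 1 — N22 buckles (initial).
  N1: +60 → 60 ≥ 60
  N25: +60 → 60 < 90
  N8: +60 → 60 < 120
Round 2 — N1 buckles.
  N19: +75 → 75 < 100
  N25: +90 → 150 ≥ 90
Round 3 — N25 buckles.
  N19: +70 → 145 ≥ 100
  N5: +10 → 10 < 80
Round 4 — N19 buckles.
  N28: +80 → 80 ≥ 50
Round 5 — N28 buckles.
  N14: +65 → 65 < 100
  N17: +30 → 30 < 90
  N8: +50 → 110 < 120
No further bucklings.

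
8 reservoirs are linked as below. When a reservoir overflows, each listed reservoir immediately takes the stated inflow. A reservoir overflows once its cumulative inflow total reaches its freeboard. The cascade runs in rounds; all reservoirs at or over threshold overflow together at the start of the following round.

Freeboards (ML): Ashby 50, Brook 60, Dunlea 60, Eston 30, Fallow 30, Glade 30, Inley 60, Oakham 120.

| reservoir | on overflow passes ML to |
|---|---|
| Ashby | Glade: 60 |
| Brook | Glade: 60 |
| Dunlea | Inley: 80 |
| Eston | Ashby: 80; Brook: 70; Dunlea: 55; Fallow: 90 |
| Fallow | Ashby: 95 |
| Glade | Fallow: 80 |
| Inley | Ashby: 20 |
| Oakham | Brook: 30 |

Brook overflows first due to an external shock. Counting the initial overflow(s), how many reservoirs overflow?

Round 1 — Brook overflows (initial).
  Glade: +60 → 60 ≥ 30
Round 2 — Glade overflows.
  Fallow: +80 → 80 ≥ 30
Round 3 — Fallow overflows.
  Ashby: +95 → 95 ≥ 50
Round 4 — Ashby overflows.
No further overflows.

4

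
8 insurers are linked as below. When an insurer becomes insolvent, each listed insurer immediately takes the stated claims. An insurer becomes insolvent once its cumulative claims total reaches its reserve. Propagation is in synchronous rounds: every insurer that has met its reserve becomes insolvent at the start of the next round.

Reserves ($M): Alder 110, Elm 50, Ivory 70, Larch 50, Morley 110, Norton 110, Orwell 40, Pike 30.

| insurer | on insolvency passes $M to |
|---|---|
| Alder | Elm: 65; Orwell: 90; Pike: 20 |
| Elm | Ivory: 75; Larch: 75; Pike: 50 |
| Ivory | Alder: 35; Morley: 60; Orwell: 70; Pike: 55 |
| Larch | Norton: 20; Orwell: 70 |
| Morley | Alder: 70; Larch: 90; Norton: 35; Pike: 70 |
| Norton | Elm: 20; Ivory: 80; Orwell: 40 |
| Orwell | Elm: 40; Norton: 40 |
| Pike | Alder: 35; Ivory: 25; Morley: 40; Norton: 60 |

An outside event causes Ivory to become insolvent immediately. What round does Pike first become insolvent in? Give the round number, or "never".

2

Round 1 — Ivory becomes insolvent (initial).
  Alder: +35 → 35 < 110
  Morley: +60 → 60 < 110
  Orwell: +70 → 70 ≥ 40
  Pike: +55 → 55 ≥ 30
Round 2 — Orwell, Pike become insolvent.
  Alder: +35 → 70 < 110
  Elm: +40 → 40 < 50
  Morley: +40 → 100 < 110
  Norton: +40+60 → 100 < 110
No further insolvencies.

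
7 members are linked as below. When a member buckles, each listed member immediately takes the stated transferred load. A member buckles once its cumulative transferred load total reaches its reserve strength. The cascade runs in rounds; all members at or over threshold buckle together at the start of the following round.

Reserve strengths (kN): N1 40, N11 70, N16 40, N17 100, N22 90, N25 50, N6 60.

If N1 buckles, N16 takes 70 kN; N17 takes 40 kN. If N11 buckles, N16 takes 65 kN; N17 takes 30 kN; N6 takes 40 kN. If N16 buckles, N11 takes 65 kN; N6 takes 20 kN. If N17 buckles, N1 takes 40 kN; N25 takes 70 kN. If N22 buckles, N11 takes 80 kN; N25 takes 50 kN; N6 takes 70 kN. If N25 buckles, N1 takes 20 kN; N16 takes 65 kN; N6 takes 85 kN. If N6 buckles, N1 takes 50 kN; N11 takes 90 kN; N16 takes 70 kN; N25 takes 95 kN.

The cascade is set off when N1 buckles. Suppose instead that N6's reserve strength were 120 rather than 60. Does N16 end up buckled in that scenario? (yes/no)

With N6's reserve strength at 120:
Round 1 — N1 buckles (initial).
  N16: +70 → 70 ≥ 40
  N17: +40 → 40 < 100
Round 2 — N16 buckles.
  N11: +65 → 65 < 70
  N6: +20 → 20 < 120
No further bucklings.

yes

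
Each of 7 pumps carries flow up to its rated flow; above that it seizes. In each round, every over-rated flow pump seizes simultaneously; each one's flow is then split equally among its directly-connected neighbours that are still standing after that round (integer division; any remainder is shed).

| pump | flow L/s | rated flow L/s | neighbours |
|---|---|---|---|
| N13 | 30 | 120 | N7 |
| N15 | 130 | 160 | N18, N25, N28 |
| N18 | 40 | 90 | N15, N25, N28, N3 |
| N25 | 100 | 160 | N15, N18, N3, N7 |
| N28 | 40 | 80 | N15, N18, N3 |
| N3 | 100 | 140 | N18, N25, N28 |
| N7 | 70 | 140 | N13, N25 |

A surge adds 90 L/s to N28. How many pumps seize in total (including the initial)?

Round 1 — N28 at 130 > 80. N28 seizes.
  N28 sheds 130 L/s to N15, N18, N3: 43 each (1 lost).
    N15: 130+43 = 173 > 160
    N18: 40+43 = 83 ≤ 90
    N3: 100+43 = 143 > 140
Round 2 — N15, N3 seize.
  N15 sheds 173 L/s to N18, N25: 86 each (1 lost).
    N18: 83+86 = 169 > 90
    N25: 100+86 = 186 > 160
  N3 sheds 143 L/s to N18, N25: 71 each (1 lost).
    N18: 169+71 = 240 > 90
    N25: 186+71 = 257 > 160
Round 3 — N18, N25 seize.
  N18 sheds 240 L/s: no online neighbours, lost.
  N25 sheds 257 L/s to N7: 257 each.
    N7: 70+257 = 327 > 140
Round 4 — N7 seizes.
  N7 sheds 327 L/s to N13: 327 each.
    N13: 30+327 = 357 > 120
Round 5 — N13 seizes.
  N13 sheds 357 L/s: no online neighbours, lost.
No further seizures.

7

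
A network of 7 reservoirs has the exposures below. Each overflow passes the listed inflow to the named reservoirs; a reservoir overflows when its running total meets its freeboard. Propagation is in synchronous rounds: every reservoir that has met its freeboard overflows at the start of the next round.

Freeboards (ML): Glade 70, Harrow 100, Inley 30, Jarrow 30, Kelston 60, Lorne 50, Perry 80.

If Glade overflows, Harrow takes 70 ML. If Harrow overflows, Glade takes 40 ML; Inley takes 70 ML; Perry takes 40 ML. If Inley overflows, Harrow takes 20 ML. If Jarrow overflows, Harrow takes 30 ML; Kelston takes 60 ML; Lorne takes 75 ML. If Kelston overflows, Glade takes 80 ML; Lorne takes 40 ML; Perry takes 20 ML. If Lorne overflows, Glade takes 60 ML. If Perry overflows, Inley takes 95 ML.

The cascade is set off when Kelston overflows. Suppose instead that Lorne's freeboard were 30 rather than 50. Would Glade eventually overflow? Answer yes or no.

yes

With Lorne's freeboard at 30:
Round 1 — Kelston overflows (initial).
  Glade: +80 → 80 ≥ 70
  Lorne: +40 → 40 ≥ 30
  Perry: +20 → 20 < 80
Round 2 — Glade, Lorne overflow.
  Harrow: +70 → 70 < 100
No further overflows.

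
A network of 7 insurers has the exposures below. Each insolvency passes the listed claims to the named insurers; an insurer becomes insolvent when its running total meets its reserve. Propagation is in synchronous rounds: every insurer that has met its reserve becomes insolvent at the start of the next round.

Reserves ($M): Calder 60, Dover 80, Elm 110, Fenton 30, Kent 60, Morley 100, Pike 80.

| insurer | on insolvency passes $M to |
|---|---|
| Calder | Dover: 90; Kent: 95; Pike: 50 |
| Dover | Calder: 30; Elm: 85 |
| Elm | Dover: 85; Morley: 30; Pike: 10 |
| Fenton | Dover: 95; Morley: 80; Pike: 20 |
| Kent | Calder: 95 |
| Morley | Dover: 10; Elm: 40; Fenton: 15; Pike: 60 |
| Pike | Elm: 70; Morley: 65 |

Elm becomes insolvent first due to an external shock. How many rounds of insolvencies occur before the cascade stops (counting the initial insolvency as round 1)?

Round 1 — Elm becomes insolvent (initial).
  Dover: +85 → 85 ≥ 80
  Morley: +30 → 30 < 100
  Pike: +10 → 10 < 80
Round 2 — Dover becomes insolvent.
  Calder: +30 → 30 < 60
No further insolvencies.

2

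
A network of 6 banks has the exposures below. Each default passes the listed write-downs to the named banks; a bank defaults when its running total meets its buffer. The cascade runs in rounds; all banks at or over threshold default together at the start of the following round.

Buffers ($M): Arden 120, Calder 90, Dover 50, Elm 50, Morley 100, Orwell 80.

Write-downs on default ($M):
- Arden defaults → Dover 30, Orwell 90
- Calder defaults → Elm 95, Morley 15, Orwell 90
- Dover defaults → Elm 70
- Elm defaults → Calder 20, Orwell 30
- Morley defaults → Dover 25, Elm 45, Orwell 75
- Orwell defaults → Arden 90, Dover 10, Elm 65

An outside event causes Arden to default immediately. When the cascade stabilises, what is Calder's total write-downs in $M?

20

Round 1 — Arden defaults (initial).
  Dover: +30 → 30 < 50
  Orwell: +90 → 90 ≥ 80
Round 2 — Orwell defaults.
  Dover: +10 → 40 < 50
  Elm: +65 → 65 ≥ 50
Round 3 — Elm defaults.
  Calder: +20 → 20 < 90
No further defaults.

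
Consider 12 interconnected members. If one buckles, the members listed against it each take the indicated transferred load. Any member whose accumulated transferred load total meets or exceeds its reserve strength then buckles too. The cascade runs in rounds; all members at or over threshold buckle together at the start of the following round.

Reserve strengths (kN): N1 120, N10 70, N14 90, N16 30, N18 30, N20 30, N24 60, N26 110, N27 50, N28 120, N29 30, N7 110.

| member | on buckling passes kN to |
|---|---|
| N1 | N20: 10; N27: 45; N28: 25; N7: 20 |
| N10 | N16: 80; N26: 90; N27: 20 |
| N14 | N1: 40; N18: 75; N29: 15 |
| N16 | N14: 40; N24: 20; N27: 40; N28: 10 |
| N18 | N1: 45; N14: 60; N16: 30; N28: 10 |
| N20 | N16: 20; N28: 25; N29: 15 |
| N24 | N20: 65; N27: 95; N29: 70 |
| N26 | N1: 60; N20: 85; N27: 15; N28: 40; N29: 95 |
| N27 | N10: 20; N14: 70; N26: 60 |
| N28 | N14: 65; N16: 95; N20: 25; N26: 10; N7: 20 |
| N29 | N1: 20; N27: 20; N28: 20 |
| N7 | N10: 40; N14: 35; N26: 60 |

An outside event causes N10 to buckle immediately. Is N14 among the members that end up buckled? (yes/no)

Round 1 — N10 buckles (initial).
  N16: +80 → 80 ≥ 30
  N26: +90 → 90 < 110
  N27: +20 → 20 < 50
Round 2 — N16 buckles.
  N14: +40 → 40 < 90
  N24: +20 → 20 < 60
  N27: +40 → 60 ≥ 50
  N28: +10 → 10 < 120
Round 3 — N27 buckles.
  N14: +70 → 110 ≥ 90
  N26: +60 → 150 ≥ 110
Round 4 — N14, N26 buckle.
  N1: +40+60 → 100 < 120
  N18: +75 → 75 ≥ 30
  N20: +85 → 85 ≥ 30
  N28: +40 → 50 < 120
  N29: +15+95 → 110 ≥ 30
Round 5 — N18, N20, N29 buckle.
  N1: +45+20 → 165 ≥ 120
  N28: +10+25+20 → 105 < 120
Round 6 — N1 buckles.
  N28: +25 → 130 ≥ 120
  N7: +20 → 20 < 110
Round 7 — N28 buckles.
  N7: +20 → 40 < 110
No further bucklings.

yes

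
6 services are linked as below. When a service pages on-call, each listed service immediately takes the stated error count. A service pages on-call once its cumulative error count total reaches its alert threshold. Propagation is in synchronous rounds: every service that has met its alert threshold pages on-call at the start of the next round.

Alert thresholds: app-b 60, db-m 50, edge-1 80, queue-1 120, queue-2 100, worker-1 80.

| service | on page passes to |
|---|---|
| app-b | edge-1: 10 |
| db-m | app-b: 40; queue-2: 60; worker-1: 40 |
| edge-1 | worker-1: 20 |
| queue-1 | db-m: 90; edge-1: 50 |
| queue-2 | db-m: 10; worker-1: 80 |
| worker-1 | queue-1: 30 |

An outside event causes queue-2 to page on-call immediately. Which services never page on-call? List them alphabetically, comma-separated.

Round 1 — queue-2 pages on-call (initial).
  db-m: +10 → 10 < 50
  worker-1: +80 → 80 ≥ 80
Round 2 — worker-1 pages on-call.
  queue-1: +30 → 30 < 120
No further pages.

app-b, db-m, edge-1, queue-1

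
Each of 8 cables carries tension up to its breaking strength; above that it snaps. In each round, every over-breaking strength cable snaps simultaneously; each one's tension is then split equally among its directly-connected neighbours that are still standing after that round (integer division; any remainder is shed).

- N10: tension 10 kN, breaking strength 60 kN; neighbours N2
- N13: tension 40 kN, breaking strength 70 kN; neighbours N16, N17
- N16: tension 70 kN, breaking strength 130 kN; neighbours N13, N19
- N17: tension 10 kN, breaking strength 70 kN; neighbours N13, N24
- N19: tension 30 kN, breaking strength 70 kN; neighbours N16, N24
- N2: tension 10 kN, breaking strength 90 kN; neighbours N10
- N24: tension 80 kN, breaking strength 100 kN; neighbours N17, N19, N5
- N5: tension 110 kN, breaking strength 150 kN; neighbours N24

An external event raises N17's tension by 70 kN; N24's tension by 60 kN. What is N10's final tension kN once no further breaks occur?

Round 1 — N17 at 80 > 70; N24 at 140 > 100. N17, N24 snap.
  N17 sheds 80 kN to N13: 80 each.
    N13: 40+80 = 120 > 70
  N24 sheds 140 kN to N19, N5: 70 each.
    N19: 30+70 = 100 > 70
    N5: 110+70 = 180 > 150
Round 2 — N13, N19, N5 snap.
  N13 sheds 120 kN to N16: 120 each.
    N16: 70+120 = 190 > 130
  N19 sheds 100 kN to N16: 100 each.
    N16: 190+100 = 290 > 130
  N5 sheds 180 kN: no online neighbours, lost.
Round 3 — N16 snaps.
  N16 sheds 290 kN: no online neighbours, lost.
No further breaks.

10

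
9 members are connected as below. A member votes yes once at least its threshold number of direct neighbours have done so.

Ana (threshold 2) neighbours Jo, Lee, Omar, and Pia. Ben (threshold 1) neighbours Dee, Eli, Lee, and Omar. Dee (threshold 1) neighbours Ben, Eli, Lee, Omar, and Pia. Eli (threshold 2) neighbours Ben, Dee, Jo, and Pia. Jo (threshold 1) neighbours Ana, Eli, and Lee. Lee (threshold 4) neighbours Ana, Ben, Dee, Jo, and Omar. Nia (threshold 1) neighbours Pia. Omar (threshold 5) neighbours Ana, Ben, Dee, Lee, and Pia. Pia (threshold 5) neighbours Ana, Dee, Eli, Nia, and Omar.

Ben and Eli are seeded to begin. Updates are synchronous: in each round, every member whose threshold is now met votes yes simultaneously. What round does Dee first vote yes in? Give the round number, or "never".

2

Round 1 — Ben, Eli vote yes (initial).
Round 2 — checking thresholds:
  Dee: 2 of 5 neighbours ≥ 1, votes yes.
  Jo: 1 of 3 neighbours ≥ 1, votes yes.
  Lee: 1 of 5 neighbours < 4, holds.
  Omar: 1 of 5 neighbours < 5, holds.
  Pia: 1 of 5 neighbours < 5, holds.
Round 3 — no new yes votes; cascade stops.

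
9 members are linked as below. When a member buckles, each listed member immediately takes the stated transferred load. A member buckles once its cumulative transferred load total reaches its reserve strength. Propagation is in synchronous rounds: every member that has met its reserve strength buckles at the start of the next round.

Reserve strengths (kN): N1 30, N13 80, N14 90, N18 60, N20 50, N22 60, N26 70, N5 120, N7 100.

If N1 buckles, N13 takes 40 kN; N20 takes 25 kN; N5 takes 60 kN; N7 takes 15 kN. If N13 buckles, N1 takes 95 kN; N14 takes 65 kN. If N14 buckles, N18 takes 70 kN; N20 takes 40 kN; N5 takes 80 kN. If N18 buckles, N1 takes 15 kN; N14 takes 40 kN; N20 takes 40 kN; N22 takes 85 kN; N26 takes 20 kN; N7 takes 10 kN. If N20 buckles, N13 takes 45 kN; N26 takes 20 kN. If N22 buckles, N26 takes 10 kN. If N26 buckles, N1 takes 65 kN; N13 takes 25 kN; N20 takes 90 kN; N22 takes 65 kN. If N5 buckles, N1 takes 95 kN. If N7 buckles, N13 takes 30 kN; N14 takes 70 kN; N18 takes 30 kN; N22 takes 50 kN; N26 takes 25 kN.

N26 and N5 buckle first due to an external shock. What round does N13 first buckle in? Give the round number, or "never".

Round 1 — N26, N5 buckle (initial).
  N1: +65+95 → 160 ≥ 30
  N13: +25 → 25 < 80
  N20: +90 → 90 ≥ 50
  N22: +65 → 65 ≥ 60
Round 2 — N1, N20, N22 buckle.
  N13: +40+45 → 110 ≥ 80
  N7: +15 → 15 < 100
Round 3 — N13 buckles.
  N14: +65 → 65 < 90
No further bucklings.

3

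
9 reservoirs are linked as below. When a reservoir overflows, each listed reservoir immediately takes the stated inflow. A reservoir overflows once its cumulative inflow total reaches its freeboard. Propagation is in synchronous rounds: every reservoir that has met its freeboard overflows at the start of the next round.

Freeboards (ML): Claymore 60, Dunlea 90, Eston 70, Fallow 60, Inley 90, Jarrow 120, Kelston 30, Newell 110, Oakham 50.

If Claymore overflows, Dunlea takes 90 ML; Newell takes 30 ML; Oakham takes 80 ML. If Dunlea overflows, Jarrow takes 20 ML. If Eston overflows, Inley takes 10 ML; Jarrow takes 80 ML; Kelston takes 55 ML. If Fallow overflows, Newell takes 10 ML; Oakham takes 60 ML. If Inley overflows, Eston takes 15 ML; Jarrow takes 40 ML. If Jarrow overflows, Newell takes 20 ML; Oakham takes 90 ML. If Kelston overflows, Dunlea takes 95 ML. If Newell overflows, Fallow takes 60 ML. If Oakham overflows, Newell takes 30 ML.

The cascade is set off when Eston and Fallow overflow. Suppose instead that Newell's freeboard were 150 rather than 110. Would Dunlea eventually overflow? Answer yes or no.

yes

With Newell's freeboard at 150:
Round 1 — Eston, Fallow overflow (initial).
  Inley: +10 → 10 < 90
  Jarrow: +80 → 80 < 120
  Kelston: +55 → 55 ≥ 30
  Newell: +10 → 10 < 150
  Oakham: +60 → 60 ≥ 50
Round 2 — Kelston, Oakham overflow.
  Dunlea: +95 → 95 ≥ 90
  Newell: +30 → 40 < 150
Round 3 — Dunlea overflows.
  Jarrow: +20 → 100 < 120
No further overflows.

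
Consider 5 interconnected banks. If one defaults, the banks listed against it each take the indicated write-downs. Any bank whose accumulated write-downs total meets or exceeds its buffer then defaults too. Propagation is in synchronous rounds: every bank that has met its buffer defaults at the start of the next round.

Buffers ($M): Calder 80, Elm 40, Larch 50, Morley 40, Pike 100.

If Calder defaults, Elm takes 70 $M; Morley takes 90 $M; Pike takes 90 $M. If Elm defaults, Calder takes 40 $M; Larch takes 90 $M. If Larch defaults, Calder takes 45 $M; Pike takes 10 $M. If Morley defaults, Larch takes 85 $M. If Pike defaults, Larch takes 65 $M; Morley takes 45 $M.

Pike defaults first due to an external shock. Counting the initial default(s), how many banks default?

3

Round 1 — Pike defaults (initial).
  Larch: +65 → 65 ≥ 50
  Morley: +45 → 45 ≥ 40
Round 2 — Larch, Morley default.
  Calder: +45 → 45 < 80
No further defaults.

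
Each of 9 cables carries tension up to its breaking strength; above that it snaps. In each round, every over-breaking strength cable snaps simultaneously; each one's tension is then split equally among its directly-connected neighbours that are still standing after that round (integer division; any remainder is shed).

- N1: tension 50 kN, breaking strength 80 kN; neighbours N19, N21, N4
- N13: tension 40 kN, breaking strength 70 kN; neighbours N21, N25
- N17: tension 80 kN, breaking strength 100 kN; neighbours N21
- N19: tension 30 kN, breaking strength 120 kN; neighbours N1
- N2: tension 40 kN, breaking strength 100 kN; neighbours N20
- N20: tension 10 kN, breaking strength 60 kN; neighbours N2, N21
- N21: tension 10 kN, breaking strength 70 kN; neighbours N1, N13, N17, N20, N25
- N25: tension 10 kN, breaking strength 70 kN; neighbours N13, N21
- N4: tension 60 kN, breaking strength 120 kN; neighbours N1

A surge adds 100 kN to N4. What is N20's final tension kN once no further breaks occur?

Round 1 — N4 at 160 > 120. N4 snaps.
  N4 sheds 160 kN to N1: 160 each.
    N1: 50+160 = 210 > 80
Round 2 — N1 snaps.
  N1 sheds 210 kN to N19, N21: 105 each.
    N19: 30+105 = 135 > 120
    N21: 10+105 = 115 > 70
Round 3 — N19, N21 snap.
  N19 sheds 135 kN: no online neighbours, lost.
  N21 sheds 115 kN to N13, N17, N20, N25: 28 each (3 lost).
    N13: 40+28 = 68 ≤ 70
    N17: 80+28 = 108 > 100
    N20: 10+28 = 38 ≤ 60
    N25: 10+28 = 38 ≤ 70
Round 4 — N17 snaps.
  N17 sheds 108 kN: no online neighbours, lost.
No further breaks.

38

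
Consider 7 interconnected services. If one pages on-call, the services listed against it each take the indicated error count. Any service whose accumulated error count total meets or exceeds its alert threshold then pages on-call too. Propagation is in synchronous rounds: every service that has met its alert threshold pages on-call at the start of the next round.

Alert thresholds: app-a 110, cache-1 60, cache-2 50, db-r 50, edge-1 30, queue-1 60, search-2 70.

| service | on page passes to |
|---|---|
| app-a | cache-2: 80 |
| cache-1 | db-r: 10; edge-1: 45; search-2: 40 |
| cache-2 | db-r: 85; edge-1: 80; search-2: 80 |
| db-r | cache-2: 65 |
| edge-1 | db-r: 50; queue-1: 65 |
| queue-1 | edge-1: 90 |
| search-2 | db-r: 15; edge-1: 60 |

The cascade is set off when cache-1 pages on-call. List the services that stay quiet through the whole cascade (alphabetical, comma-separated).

app-a

Round 1 — cache-1 pages on-call (initial).
  db-r: +10 → 10 < 50
  edge-1: +45 → 45 ≥ 30
  search-2: +40 → 40 < 70
Round 2 — edge-1 pages on-call.
  db-r: +50 → 60 ≥ 50
  queue-1: +65 → 65 ≥ 60
Round 3 — db-r, queue-1 page on-call.
  cache-2: +65 → 65 ≥ 50
Round 4 — cache-2 pages on-call.
  search-2: +80 → 120 ≥ 70
Round 5 — search-2 pages on-call.
No further pages.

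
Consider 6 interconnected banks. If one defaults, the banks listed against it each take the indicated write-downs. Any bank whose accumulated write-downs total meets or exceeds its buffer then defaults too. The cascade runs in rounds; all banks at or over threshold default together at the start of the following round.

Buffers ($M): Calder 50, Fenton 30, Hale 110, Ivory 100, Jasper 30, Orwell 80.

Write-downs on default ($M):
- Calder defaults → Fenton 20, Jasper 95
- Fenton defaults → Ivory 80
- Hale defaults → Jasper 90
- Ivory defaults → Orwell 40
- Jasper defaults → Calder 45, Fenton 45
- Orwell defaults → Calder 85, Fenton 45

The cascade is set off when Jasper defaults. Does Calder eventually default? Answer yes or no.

Round 1 — Jasper defaults (initial).
  Calder: +45 → 45 < 50
  Fenton: +45 → 45 ≥ 30
Round 2 — Fenton defaults.
  Ivory: +80 → 80 < 100
No further defaults.

no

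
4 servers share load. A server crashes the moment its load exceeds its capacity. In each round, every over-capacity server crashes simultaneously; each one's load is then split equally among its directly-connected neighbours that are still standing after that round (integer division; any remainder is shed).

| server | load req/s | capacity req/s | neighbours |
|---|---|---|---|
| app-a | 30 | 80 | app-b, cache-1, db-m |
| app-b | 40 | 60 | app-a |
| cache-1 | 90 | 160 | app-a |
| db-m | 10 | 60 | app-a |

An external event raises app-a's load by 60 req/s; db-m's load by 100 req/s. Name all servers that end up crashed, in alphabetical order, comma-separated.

Round 1 — app-a at 90 > 80; db-m at 110 > 60. app-a, db-m crash.
  app-a sheds 90 req/s to app-b, cache-1: 45 each.
    app-b: 40+45 = 85 > 60
    cache-1: 90+45 = 135 ≤ 160
  db-m sheds 110 req/s: no online neighbours, lost.
Round 2 — app-b crashes.
  app-b sheds 85 req/s: no online neighbours, lost.
No further crashes.

app-a, app-b, db-m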